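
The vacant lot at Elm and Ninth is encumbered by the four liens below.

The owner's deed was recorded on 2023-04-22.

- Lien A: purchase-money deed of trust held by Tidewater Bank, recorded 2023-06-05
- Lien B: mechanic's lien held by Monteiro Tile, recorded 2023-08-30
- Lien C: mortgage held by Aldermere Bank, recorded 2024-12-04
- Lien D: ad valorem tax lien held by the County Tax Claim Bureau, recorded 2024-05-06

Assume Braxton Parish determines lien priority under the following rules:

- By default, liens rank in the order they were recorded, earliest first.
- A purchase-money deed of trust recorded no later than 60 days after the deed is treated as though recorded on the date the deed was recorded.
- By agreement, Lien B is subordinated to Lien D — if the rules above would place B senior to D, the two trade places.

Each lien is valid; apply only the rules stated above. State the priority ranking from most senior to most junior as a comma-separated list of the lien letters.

Adjusting effective dates: A was recorded within the 60-day window, so its effective date is the deed date 2023-04-22.
Ordering by effective date: A (2023-04-22), B (2023-08-30), D (2024-05-06), C (2024-12-04).
B would otherwise be senior to D, so under the subordination agreement B and D exchange positions.

A, D, B, C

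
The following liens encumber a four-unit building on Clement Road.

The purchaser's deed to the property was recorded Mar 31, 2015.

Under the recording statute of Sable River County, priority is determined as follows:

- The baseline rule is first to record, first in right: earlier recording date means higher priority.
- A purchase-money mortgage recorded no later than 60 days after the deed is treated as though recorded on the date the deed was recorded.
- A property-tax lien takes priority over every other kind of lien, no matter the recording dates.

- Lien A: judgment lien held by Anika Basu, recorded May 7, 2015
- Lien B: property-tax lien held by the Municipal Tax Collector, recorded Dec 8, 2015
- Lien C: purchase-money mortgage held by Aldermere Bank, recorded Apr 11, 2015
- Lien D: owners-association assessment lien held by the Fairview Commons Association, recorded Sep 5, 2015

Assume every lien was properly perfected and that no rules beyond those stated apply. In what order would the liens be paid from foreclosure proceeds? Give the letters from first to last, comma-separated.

B, C, A, D

Effective dates: C's effective date is the deed date, Mar 31, 2015.
B, as a property-tax lien, has superpriority and ranks first.
Among the remaining liens, by effective date: C (Mar 31, 2015), A (May 7, 2015), D (Sep 5, 2015).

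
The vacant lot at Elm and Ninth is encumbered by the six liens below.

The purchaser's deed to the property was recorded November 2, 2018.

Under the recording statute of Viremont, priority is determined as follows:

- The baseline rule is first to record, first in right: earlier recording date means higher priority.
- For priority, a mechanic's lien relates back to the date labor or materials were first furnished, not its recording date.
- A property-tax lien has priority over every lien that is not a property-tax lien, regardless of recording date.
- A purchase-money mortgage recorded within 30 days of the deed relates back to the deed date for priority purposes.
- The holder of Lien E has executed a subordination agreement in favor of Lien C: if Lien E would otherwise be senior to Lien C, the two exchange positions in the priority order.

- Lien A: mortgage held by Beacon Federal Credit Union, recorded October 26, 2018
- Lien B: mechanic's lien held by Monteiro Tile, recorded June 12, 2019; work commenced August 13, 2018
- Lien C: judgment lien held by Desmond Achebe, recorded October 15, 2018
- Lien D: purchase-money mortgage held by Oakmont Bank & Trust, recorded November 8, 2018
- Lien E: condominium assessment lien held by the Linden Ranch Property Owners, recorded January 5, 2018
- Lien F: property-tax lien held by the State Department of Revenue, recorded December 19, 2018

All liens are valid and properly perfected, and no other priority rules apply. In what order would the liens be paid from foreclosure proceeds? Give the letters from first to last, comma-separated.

First, effective dates: B is treated as recorded August 13, 2018, the work-commencement date; D relates back to the deed date November 2, 2018.
F is a property-tax lien, so it outranks all other liens regardless of date.
The other liens, earliest effective date first: E (January 5, 2018), B (August 13, 2018), C (October 15, 2018), A (October 26, 2018), D (November 2, 2018).
E is senior to C before the subordination, so the two trade places.

F, C, B, E, A, D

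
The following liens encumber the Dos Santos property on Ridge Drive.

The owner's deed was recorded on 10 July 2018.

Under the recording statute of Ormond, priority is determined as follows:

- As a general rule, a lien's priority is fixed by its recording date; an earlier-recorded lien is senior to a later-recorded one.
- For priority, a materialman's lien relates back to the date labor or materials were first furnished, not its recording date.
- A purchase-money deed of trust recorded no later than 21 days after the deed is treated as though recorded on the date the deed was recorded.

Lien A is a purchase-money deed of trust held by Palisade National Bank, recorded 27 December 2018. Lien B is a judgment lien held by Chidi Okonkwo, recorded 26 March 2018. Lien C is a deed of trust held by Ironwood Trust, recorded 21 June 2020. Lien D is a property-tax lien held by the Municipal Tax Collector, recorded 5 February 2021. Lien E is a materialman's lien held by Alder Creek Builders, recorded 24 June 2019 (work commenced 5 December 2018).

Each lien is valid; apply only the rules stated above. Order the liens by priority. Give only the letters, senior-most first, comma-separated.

Effective dates after the stated exceptions: A was recorded 170 days after the deed, outside the 21-day window, so it keeps its recording date; E's effective date is 5 December 2018, when work began.
Ordering by effective date: B (26 March 2018), E (5 December 2018), A (27 December 2018), C (21 June 2020), D (5 February 2021).

B, E, A, C, D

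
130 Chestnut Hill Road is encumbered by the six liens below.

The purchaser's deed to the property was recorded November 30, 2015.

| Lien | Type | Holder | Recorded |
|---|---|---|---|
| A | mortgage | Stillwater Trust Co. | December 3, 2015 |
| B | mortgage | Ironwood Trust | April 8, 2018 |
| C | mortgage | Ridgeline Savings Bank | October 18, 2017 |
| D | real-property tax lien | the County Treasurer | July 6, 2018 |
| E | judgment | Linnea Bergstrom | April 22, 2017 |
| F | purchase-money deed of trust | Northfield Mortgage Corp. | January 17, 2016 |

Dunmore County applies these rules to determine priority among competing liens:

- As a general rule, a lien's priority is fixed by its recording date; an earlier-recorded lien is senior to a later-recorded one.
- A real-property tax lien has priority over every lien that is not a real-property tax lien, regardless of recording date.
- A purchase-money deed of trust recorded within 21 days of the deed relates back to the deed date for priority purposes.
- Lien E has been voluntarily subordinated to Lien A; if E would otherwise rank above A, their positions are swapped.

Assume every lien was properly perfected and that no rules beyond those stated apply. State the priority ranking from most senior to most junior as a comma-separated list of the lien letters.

Effective dates: F was recorded 48 days after the deed, outside the 21-day window, so it keeps its recording date.
D, as a real-property tax lien, has superpriority and ranks first.
Remaining liens by effective date: A (December 3, 2015), F (January 17, 2016), E (April 22, 2017), C (October 18, 2017), B (April 8, 2018).
Since E is not senior to A, the subordination leaves the order unchanged.

D, A, F, E, C, B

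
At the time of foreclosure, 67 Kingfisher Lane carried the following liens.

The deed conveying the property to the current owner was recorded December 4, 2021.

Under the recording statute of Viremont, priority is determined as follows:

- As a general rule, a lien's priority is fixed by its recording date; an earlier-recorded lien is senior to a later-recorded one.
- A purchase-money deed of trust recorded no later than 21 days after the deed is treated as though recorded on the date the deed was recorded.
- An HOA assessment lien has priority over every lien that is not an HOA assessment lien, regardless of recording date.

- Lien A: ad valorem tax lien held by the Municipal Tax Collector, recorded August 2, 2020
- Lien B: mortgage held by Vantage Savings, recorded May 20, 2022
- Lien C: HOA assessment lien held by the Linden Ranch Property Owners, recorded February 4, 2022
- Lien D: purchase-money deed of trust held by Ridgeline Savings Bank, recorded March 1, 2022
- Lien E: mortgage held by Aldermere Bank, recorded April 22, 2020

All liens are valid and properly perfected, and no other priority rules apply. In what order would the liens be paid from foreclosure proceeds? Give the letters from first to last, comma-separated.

First, effective dates: D missed the 21-day window (87 days after the deed), so its recording date stands.
C is an HOA assessment lien, so it outranks all other liens regardless of date.
The other liens, earliest effective date first: E (April 22, 2020), A (August 2, 2020), D (March 1, 2022), B (May 20, 2022).

C, E, A, D, B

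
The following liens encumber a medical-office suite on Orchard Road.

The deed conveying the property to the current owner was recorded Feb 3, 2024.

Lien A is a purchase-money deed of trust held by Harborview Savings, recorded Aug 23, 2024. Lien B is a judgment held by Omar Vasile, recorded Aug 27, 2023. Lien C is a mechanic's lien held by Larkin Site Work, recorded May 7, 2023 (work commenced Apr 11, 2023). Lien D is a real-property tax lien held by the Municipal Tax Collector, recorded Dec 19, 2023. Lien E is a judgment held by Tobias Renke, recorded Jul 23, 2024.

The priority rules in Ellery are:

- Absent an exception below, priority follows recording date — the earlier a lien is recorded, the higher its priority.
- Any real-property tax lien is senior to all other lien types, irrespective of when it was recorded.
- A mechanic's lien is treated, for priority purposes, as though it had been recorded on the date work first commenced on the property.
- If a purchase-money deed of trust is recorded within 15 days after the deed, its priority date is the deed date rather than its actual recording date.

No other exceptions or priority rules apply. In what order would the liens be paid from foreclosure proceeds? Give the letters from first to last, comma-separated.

D, C, B, E, A

Effective dates: A was recorded 202 days after the deed — beyond 15 days — so no relation-back applies; C is treated as recorded Apr 11, 2023, the work-commencement date.
D, as a real-property tax lien, has superpriority and ranks first.
Among the remaining liens, by effective date: C (Apr 11, 2023), B (Aug 27, 2023), E (Jul 23, 2024), A (Aug 23, 2024).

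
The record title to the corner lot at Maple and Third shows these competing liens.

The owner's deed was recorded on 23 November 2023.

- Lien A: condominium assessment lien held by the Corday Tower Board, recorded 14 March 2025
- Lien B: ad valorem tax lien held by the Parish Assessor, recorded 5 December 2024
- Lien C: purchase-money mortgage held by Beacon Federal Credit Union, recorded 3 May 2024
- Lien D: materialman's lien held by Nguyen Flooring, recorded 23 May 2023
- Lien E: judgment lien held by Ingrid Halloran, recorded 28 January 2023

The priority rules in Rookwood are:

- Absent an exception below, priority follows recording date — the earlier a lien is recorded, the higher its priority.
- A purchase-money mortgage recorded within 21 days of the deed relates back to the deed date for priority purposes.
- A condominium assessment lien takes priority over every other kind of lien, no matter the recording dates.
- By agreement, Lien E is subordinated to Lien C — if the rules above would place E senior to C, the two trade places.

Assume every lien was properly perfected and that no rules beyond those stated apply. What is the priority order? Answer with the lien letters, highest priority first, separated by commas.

Adjusting effective dates: C was recorded 162 days after the deed — beyond 21 days — so no relation-back applies.
A, as a condominium assessment lien, has superpriority and ranks first.
Among the remaining liens, by effective date: E (28 January 2023), D (23 May 2023), C (3 May 2024), B (5 December 2024).
E would otherwise be senior to C, so under the subordination agreement E and C exchange positions.

A, C, D, E, B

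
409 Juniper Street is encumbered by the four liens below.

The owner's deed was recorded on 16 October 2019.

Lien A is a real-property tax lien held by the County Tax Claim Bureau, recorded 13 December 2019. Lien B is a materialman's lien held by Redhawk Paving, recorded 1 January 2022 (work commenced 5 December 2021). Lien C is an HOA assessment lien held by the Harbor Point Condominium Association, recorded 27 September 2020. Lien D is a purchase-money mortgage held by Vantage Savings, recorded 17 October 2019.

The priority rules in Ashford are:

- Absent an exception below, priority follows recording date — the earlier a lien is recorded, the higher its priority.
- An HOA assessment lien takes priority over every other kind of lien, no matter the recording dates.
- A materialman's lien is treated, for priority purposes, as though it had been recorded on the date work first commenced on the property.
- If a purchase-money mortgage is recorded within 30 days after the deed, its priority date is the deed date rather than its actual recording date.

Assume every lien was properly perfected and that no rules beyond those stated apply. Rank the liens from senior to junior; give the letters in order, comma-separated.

C, D, A, B

Adjusting effective dates: B is treated as recorded 5 December 2021, the work-commencement date; D relates back to the deed date 16 October 2019.
C, as an HOA assessment lien, has superpriority and ranks first.
Ordering the rest by effective date: D (16 October 2019), A (13 December 2019), B (5 December 2021).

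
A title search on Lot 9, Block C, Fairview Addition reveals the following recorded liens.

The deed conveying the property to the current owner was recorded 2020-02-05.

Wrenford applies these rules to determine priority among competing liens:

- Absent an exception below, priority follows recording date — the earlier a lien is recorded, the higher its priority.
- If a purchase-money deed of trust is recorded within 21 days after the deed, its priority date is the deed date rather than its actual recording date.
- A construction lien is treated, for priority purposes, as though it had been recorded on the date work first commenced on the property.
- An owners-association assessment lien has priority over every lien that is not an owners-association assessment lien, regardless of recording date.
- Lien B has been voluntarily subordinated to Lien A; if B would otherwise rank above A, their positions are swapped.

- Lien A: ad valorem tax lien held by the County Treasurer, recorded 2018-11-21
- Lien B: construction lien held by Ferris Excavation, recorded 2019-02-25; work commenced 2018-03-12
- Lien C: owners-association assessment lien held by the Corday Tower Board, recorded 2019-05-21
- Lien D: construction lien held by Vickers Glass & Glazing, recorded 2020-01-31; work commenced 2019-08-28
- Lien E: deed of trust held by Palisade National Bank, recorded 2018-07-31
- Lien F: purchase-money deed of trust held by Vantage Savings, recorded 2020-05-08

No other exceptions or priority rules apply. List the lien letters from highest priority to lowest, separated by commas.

Adjusting effective dates: B's effective date is 2018-03-12, when work began; D is treated as recorded 2019-08-28, the work-commencement date; F was recorded 93 days after the deed, outside the 21-day window, so it keeps its recording date.
C, as an owners-association assessment lien, has superpriority and ranks first.
The other liens, earliest effective date first: B (2018-03-12), E (2018-07-31), A (2018-11-21), D (2019-08-28), F (2020-05-08).
B is senior to A before the subordination, so the two trade places.

C, A, E, B, D, F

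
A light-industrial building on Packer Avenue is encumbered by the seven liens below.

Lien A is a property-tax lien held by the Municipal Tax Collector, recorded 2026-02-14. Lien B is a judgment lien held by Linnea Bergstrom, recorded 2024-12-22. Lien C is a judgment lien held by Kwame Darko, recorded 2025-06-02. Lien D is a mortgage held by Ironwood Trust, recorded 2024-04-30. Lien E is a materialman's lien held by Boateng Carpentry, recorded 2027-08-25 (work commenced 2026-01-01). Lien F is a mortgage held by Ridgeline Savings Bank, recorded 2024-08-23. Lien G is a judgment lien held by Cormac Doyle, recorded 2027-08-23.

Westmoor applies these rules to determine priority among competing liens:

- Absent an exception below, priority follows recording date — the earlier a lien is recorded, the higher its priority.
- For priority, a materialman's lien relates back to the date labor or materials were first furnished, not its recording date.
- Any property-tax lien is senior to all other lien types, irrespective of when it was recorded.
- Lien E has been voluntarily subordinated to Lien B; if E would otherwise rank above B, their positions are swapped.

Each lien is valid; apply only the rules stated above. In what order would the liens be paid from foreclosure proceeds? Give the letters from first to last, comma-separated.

A, D, F, B, C, E, G

Adjusting effective dates: E relates back to 2026-01-01 (work commenced).
As a property-tax lien, A is senior to every other lien.
Ordering the rest by effective date: D (2024-04-30), F (2024-08-23), B (2024-12-22), C (2025-06-02), E (2026-01-01), G (2027-08-23).
E already ranks below B; the subordination has no effect.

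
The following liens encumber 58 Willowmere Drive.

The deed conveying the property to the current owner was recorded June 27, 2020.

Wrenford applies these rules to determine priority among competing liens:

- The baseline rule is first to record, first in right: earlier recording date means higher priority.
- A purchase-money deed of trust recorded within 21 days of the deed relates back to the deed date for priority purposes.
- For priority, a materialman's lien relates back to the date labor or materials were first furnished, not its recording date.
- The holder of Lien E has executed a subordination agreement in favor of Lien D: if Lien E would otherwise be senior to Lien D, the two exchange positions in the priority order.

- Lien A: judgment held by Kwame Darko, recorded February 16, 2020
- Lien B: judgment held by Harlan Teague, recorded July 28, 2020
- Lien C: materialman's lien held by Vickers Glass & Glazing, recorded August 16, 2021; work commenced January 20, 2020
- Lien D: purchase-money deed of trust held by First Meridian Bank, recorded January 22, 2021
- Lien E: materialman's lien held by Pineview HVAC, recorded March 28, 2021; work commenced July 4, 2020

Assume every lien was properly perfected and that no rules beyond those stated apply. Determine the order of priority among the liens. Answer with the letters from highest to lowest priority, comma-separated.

C, A, D, B, E

Effective dates: C is treated as recorded January 20, 2020, the work-commencement date; D was recorded 209 days after the deed, outside the 21-day window, so it keeps its recording date; E is treated as recorded July 4, 2020, the work-commencement date.
By effective date: C (January 20, 2020), A (February 16, 2020), E (July 4, 2020), B (July 28, 2020), D (January 22, 2021).
The subordination applies — E was senior to D — so E and D swap.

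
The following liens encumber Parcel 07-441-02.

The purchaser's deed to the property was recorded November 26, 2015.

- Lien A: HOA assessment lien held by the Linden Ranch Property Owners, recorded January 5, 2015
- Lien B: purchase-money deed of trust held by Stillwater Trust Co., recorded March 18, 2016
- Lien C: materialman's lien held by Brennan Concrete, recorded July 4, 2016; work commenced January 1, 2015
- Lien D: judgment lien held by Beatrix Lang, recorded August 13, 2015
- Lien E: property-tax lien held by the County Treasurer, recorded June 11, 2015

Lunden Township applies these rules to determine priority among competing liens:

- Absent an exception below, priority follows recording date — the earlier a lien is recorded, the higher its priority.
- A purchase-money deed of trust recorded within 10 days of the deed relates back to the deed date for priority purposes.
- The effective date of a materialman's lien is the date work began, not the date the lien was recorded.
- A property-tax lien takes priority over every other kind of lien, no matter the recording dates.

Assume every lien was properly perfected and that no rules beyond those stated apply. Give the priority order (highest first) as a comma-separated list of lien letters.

Adjusting effective dates: B missed the 10-day window (113 days after the deed), so its recording date stands; C's effective date is January 1, 2015, when work began.
E is a property-tax lien and takes priority over every other lien.
Remaining liens by effective date: C (January 1, 2015), A (January 5, 2015), D (August 13, 2015), B (March 18, 2016).

E, C, A, D, B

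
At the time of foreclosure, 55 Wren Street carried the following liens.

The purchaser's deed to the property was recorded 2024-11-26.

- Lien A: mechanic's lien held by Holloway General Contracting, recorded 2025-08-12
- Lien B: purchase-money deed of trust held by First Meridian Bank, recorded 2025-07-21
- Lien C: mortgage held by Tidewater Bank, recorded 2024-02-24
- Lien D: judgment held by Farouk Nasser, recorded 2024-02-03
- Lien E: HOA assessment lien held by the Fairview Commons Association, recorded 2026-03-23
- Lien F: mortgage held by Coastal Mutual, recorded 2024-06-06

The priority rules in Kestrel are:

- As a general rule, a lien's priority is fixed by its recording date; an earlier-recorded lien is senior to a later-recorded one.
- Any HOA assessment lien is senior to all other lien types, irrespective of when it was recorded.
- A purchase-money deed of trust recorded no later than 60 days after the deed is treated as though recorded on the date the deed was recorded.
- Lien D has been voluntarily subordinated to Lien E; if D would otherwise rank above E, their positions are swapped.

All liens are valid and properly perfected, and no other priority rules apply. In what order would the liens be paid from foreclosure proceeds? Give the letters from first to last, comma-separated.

Effective dates: B was recorded 237 days after the deed, outside the 60-day window, so it keeps its recording date.
E, as an HOA assessment lien, has superpriority and ranks first.
Remaining liens by effective date: D (2024-02-03), C (2024-02-24), F (2024-06-06), B (2025-07-21), A (2025-08-12).
Since D is not senior to E, the subordination leaves the order unchanged.

E, D, C, F, B, A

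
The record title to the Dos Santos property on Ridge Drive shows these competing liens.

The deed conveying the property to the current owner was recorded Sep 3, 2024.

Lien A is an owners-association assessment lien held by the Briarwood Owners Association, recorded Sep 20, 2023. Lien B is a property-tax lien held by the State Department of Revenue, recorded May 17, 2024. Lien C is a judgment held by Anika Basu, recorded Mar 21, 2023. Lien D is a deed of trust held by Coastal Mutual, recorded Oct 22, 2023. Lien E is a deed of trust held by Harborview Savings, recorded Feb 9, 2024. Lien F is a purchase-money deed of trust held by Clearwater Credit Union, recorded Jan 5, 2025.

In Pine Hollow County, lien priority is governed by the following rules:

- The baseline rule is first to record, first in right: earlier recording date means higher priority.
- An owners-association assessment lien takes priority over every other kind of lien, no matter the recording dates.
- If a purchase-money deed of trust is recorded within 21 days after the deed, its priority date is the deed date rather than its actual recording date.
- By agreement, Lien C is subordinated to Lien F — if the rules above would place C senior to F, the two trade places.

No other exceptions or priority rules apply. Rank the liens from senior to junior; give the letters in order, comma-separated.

Adjusting effective dates: F was recorded 124 days after the deed — beyond 21 days — so no relation-back applies.
A is an owners-association assessment lien, so it outranks all other liens regardless of date.
Ordering the rest by effective date: C (Mar 21, 2023), D (Oct 22, 2023), E (Feb 9, 2024), B (May 17, 2024), F (Jan 5, 2025).
The subordination applies — C was senior to F — so C and F swap.

A, F, D, E, B, C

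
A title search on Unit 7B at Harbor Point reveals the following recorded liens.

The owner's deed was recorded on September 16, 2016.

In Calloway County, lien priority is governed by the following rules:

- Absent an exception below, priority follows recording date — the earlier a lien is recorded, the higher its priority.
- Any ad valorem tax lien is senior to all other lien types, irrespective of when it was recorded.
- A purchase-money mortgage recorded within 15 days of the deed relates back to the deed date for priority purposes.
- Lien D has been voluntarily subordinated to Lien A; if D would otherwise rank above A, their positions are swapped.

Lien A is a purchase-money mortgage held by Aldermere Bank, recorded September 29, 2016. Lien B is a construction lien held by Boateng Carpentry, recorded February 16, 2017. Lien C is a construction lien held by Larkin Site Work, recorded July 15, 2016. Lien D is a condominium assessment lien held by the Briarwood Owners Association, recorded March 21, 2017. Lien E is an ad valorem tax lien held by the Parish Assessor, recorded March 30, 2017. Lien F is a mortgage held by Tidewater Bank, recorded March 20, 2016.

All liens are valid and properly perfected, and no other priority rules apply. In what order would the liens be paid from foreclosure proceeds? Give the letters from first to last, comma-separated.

First, effective dates: A relates back to the deed date September 16, 2016.
As an ad valorem tax lien, E is senior to every other lien.
Ordering the rest by effective date: F (March 20, 2016), C (July 15, 2016), A (September 16, 2016), B (February 16, 2017), D (March 21, 2017).
D already ranks below A; the subordination has no effect.

E, F, C, A, B, D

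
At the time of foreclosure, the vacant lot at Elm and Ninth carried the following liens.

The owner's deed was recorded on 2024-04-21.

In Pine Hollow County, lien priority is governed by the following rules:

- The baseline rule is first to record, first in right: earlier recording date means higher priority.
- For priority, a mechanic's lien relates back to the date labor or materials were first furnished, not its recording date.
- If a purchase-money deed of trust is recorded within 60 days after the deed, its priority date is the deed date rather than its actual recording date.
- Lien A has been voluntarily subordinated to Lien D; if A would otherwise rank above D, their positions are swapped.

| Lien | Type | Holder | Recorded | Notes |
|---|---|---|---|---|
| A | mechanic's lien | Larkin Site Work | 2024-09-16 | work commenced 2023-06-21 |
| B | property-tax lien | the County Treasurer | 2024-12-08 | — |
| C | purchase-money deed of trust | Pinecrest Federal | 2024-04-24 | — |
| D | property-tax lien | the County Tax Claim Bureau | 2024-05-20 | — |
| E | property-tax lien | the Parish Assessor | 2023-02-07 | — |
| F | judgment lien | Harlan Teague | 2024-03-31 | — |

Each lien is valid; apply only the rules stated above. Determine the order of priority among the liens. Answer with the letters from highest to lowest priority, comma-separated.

Effective dates after the stated exceptions: A is treated as recorded 2023-06-21, the work-commencement date; C was recorded within the 60-day window, so its effective date is the deed date 2024-04-21.
Ordering by effective date: E (2023-02-07), A (2023-06-21), F (2024-03-31), C (2024-04-21), D (2024-05-20), B (2024-12-08).
A is senior to D before the subordination, so the two trade places.

E, D, F, C, A, B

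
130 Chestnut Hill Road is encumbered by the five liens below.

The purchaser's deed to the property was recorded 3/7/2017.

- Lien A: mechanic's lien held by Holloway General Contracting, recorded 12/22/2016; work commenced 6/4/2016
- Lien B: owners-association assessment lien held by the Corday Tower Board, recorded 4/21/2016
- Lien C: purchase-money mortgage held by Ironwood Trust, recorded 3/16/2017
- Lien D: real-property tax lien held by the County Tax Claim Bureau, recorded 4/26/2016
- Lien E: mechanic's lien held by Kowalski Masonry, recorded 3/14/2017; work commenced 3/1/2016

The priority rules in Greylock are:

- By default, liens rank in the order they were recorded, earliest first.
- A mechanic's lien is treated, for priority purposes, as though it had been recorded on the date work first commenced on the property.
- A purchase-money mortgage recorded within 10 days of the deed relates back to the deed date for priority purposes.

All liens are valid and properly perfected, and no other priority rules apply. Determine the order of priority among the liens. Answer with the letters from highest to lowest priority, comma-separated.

First, effective dates: A is treated as recorded 6/4/2016, the work-commencement date; C was recorded within the 10-day window, so its effective date is the deed date 3/7/2017; E's effective date is 3/1/2016, when work began.
By effective date: E (3/1/2016), B (4/21/2016), D (4/26/2016), A (6/4/2016), C (3/7/2017).

E, B, D, A, C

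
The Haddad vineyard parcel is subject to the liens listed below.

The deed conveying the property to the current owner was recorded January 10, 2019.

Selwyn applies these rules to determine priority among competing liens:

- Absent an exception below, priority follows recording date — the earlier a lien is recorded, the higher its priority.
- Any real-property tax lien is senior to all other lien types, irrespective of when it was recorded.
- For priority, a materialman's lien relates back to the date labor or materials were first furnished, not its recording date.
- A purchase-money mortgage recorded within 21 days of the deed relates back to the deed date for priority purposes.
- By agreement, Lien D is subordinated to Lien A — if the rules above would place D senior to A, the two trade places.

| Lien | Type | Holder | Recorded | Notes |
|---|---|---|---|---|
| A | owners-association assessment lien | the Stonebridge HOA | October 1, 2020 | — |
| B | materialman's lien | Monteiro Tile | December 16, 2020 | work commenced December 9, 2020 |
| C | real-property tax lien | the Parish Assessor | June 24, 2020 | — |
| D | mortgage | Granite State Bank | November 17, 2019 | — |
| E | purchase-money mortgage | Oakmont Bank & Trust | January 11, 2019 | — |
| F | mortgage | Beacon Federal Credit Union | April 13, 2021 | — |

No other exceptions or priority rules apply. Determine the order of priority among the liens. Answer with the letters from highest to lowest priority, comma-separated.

C, E, A, D, B, F

Adjusting effective dates: B relates back to December 9, 2020 (work commenced); E was recorded within the 21-day window, so its effective date is the deed date January 10, 2019.
C is a real-property tax lien and takes priority over every other lien.
Remaining liens by effective date: E (January 10, 2019), D (November 17, 2019), A (October 1, 2020), B (December 9, 2020), F (April 13, 2021).
The subordination applies — D was senior to A — so D and A swap.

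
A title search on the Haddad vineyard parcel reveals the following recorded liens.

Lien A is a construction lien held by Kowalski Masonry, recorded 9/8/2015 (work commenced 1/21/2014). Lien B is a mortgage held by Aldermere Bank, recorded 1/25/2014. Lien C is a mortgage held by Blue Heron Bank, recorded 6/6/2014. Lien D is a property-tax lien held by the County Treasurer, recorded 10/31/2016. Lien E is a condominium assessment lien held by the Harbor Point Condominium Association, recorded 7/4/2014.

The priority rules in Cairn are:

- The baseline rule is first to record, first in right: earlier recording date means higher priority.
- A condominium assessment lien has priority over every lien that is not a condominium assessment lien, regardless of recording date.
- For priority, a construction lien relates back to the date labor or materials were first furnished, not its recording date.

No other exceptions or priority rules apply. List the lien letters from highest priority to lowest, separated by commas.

Adjusting effective dates: A's effective date is 1/21/2014, when work began.
E, as a condominium assessment lien, has superpriority and ranks first.
Ordering the rest by effective date: A (1/21/2014), B (1/25/2014), C (6/6/2014), D (10/31/2016).

E, A, B, C, D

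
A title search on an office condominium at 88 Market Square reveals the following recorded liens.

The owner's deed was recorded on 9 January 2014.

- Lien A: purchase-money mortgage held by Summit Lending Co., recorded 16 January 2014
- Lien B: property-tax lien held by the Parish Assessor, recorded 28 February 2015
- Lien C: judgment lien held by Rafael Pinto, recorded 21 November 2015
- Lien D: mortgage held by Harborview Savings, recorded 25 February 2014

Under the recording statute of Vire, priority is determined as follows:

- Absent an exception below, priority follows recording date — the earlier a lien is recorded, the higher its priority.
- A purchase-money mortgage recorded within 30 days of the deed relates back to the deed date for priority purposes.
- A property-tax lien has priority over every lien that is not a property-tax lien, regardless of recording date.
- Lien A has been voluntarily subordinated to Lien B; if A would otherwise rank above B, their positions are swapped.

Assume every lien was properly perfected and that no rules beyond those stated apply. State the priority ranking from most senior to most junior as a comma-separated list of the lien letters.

Effective dates: A was recorded within the 30-day window, so its effective date is the deed date 9 January 2014.
B, as a property-tax lien, has superpriority and ranks first.
Ordering the rest by effective date: A (9 January 2014), D (25 February 2014), C (21 November 2015).
A is already junior to B, so the subordination agreement changes nothing.

B, A, D, C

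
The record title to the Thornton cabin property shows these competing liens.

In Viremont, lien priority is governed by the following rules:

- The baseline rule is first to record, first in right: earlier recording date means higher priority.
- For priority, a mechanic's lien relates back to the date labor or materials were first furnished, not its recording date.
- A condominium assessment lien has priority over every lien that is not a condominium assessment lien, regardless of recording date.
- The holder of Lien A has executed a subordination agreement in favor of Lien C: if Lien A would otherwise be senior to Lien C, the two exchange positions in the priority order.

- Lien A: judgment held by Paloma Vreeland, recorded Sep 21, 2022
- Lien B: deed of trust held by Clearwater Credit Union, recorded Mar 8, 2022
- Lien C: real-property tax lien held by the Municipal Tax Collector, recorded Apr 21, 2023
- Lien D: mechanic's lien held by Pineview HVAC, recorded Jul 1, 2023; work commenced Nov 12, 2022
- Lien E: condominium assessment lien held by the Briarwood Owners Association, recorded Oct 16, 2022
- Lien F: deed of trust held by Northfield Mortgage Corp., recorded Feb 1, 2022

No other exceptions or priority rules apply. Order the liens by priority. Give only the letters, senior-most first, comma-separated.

E, F, B, C, D, A

Adjusting effective dates: D's effective date is Nov 12, 2022, when work began.
E is a condominium assessment lien and takes priority over every other lien.
Among the remaining liens, by effective date: F (Feb 1, 2022), B (Mar 8, 2022), A (Sep 21, 2022), D (Nov 12, 2022), C (Apr 21, 2023).
Because A would otherwise rank above C, the subordination swaps them.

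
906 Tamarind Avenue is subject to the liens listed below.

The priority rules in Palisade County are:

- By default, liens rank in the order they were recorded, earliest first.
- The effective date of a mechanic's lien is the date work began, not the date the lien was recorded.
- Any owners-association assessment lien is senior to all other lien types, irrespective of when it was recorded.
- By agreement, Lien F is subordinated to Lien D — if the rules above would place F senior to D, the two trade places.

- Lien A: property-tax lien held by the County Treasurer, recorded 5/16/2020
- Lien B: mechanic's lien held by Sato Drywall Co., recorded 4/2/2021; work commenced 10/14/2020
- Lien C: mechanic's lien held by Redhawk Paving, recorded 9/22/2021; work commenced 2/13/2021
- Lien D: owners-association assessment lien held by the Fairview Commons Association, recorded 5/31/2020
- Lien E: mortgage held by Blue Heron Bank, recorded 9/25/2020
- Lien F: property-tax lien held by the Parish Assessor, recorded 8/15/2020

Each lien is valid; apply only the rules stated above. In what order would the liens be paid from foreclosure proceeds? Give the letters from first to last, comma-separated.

Effective dates: B's effective date is 10/14/2020, when work began; C is treated as recorded 2/13/2021, the work-commencement date.
D, as an owners-association assessment lien, has superpriority and ranks first.
Ordering the rest by effective date: A (5/16/2020), F (8/15/2020), E (9/25/2020), B (10/14/2020), C (2/13/2021).
Since F is not senior to D, the subordination leaves the order unchanged.

D, A, F, E, B, C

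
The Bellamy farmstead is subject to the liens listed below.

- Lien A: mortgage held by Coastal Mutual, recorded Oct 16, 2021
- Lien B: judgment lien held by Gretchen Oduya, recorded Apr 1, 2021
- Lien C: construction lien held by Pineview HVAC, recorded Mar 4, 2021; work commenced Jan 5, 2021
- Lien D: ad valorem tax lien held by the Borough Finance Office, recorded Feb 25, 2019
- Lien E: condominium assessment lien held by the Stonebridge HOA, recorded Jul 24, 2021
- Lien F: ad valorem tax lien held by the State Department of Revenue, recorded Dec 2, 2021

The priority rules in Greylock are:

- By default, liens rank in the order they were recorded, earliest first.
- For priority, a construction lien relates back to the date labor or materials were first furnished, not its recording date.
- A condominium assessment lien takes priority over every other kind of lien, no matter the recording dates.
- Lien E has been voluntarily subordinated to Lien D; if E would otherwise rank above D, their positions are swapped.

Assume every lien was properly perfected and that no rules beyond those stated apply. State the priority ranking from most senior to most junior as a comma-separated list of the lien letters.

Effective dates after the stated exceptions: C is treated as recorded Jan 5, 2021, the work-commencement date.
E, as a condominium assessment lien, has superpriority and ranks first.
Among the remaining liens, by effective date: D (Feb 25, 2019), C (Jan 5, 2021), B (Apr 1, 2021), A (Oct 16, 2021), F (Dec 2, 2021).
E is senior to D before the subordination, so the two trade places.

D, E, C, B, A, F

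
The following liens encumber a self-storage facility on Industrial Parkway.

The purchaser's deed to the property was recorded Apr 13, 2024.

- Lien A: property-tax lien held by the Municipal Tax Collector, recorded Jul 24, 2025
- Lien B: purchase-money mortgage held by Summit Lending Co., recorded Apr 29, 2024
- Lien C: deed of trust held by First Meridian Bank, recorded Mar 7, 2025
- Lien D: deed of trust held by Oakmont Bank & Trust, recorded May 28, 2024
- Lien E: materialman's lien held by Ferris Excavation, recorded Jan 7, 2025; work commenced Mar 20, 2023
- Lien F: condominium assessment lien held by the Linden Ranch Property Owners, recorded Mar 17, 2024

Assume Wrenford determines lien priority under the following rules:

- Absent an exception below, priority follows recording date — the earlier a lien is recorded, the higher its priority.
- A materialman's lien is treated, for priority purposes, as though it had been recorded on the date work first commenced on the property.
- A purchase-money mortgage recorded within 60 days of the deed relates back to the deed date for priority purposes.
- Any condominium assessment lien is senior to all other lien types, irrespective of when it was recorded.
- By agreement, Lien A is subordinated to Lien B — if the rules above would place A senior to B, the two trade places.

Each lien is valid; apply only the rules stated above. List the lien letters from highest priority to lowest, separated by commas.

F, E, B, D, C, A

Adjusting effective dates: B's effective date is the deed date, Apr 13, 2024; E is treated as recorded Mar 20, 2023, the work-commencement date.
As a condominium assessment lien, F is senior to every other lien.
Among the remaining liens, by effective date: E (Mar 20, 2023), B (Apr 13, 2024), D (May 28, 2024), C (Mar 7, 2025), A (Jul 24, 2025).
Since A is not senior to B, the subordination leaves the order unchanged.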